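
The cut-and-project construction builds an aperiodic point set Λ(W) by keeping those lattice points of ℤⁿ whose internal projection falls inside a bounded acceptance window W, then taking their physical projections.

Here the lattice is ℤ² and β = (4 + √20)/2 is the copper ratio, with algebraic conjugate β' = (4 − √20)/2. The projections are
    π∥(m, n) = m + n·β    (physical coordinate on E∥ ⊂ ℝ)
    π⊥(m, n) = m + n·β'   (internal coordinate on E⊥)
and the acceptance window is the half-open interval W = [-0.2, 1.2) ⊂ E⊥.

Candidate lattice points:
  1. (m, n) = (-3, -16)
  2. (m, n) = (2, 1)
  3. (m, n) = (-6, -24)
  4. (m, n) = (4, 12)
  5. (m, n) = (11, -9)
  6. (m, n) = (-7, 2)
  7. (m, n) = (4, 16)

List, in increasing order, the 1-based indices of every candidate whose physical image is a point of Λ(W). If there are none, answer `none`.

1, 4, 7

β' = (4−√20)/2 ≈ -0.23607.
candidate 1: (m,n)=(-3,-16) → π∥ = -3-16·β ≈ -70.77709, π⊥ = -3-16·β' ≈ 0.77709 ∈ [-0.2, 1.2) ⇒ IN Λ
candidate 2: (m,n)=(2,1) → π∥ = 2+1·β ≈ 6.23607, π⊥ = 2+1·β' ≈ 1.76393 ∉ [-0.2, 1.2) ⇒ out
candidate 3: (m,n)=(-6,-24) → π∥ = -6-24·β ≈ -107.66563, π⊥ = -6-24·β' ≈ -0.33437 ∉ [-0.2, 1.2) ⇒ out
candidate 4: (m,n)=(4,12) → π∥ = 4+12·β ≈ 54.83282, π⊥ = 4+12·β' ≈ 1.16718 ∈ [-0.2, 1.2) ⇒ IN Λ
candidate 5: (m,n)=(11,-9) → π∥ = 11-9·β ≈ -27.12461, π⊥ = 11-9·β' ≈ 13.12461 ∉ [-0.2, 1.2) ⇒ out
candidate 6: (m,n)=(-7,2) → π∥ = -7+2·β ≈ 1.47214, π⊥ = -7+2·β' ≈ -7.47214 ∉ [-0.2, 1.2) ⇒ out
candidate 7: (m,n)=(4,16) → π∥ = 4+16·β ≈ 71.77709, π⊥ = 4+16·β' ≈ 0.22291 ∈ [-0.2, 1.2) ⇒ IN Λ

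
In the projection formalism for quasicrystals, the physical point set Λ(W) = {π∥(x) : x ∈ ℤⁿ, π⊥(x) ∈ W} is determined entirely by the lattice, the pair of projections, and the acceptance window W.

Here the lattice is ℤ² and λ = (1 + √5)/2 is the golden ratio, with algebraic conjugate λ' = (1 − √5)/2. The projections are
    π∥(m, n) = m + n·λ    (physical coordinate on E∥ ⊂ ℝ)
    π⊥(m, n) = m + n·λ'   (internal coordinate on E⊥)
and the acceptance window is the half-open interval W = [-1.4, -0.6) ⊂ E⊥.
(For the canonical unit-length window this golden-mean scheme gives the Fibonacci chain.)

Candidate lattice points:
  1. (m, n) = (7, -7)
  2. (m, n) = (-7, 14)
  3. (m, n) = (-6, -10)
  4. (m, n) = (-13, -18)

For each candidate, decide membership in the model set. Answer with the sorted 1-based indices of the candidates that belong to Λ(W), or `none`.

Compute λ' = (1−√5)/2 = -0.6180, so π⊥(m,n) = m -0.6180·n.
candidate 1: (m,n)=(7,-7) → π∥ = 7-7·λ ≈ -4.3262, π⊥ = 7-7·λ' ≈ 11.3262 ∉ [-1.4, -0.6) ⇒ out
candidate 2: (m,n)=(-7,14) → π∥ = -7+14·λ ≈ 15.6525, π⊥ = -7+14·λ' ≈ -15.6525 ∉ [-1.4, -0.6) ⇒ out
candidate 3: (m,n)=(-6,-10) → π∥ = -6-10·λ ≈ -22.1803, π⊥ = -6-10·λ' ≈ 0.1803 ∉ [-1.4, -0.6) ⇒ out
candidate 4: (m,n)=(-13,-18) → π∥ = -13-18·λ ≈ -42.1246, π⊥ = -13-18·λ' ≈ -1.8754 ∉ [-1.4, -0.6) ⇒ out

none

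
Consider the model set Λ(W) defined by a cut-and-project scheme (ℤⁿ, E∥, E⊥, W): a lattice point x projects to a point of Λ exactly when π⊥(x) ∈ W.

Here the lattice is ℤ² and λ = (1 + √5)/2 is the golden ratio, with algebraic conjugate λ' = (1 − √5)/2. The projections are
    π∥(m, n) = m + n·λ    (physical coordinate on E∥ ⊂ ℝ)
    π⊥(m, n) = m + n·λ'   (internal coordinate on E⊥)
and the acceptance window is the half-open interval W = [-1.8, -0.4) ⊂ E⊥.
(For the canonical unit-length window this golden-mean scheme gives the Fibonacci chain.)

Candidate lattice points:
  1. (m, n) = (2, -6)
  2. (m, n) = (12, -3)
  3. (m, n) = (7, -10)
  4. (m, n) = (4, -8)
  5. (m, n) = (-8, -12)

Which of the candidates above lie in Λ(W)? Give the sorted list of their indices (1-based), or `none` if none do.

λ' = (1−√5)/2 ≈ -0.618034.
candidate 1: (m,n)=(2,-6) → π∥ = 2-6·λ ≈ -7.708204, π⊥ = 2-6·λ' ≈ 5.708204 ∉ [-1.8, -0.4) ⇒ out
candidate 2: (m,n)=(12,-3) → π∥ = 12-3·λ ≈ 7.145898, π⊥ = 12-3·λ' ≈ 13.854102 ∉ [-1.8, -0.4) ⇒ out
candidate 3: (m,n)=(7,-10) → π∥ = 7-10·λ ≈ -9.180340, π⊥ = 7-10·λ' ≈ 13.180340 ∉ [-1.8, -0.4) ⇒ out
candidate 4: (m,n)=(4,-8) → π∥ = 4-8·λ ≈ -8.944272, π⊥ = 4-8·λ' ≈ 8.944272 ∉ [-1.8, -0.4) ⇒ out
candidate 5: (m,n)=(-8,-12) → π∥ = -8-12·λ ≈ -27.416408, π⊥ = -8-12·λ' ≈ -0.583592 ∈ [-1.8, -0.4) ⇒ IN Λ

5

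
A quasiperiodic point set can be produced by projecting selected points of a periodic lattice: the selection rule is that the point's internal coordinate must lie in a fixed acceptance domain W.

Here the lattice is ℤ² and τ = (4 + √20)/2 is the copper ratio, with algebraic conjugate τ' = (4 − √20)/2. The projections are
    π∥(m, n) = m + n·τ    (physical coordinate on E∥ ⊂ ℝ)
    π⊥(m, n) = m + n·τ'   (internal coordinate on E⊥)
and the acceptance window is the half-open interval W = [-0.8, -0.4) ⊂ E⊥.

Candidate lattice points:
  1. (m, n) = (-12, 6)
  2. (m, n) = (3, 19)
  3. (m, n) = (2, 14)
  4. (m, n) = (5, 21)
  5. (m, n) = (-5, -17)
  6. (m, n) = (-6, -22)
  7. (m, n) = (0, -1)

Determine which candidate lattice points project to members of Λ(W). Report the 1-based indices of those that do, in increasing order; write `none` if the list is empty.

τ' = (4−√20)/2 ≈ -0.236068.
candidate 1: (m,n)=(-12,6) → π∥ = -12+6·τ ≈ 13.416408, π⊥ = -12+6·τ' ≈ -13.416408 ∉ [-0.8, -0.4) ⇒ out
candidate 2: (m,n)=(3,19) → π∥ = 3+19·τ ≈ 83.485292, π⊥ = 3+19·τ' ≈ -1.485292 ∉ [-0.8, -0.4) ⇒ out
candidate 3: (m,n)=(2,14) → π∥ = 2+14·τ ≈ 61.304952, π⊥ = 2+14·τ' ≈ -1.304952 ∉ [-0.8, -0.4) ⇒ out
candidate 4: (m,n)=(5,21) → π∥ = 5+21·τ ≈ 93.957428, π⊥ = 5+21·τ' ≈ 0.042572 ∉ [-0.8, -0.4) ⇒ out
candidate 5: (m,n)=(-5,-17) → π∥ = -5-17·τ ≈ -77.013156, π⊥ = -5-17·τ' ≈ -0.986844 ∉ [-0.8, -0.4) ⇒ out
candidate 6: (m,n)=(-6,-22) → π∥ = -6-22·τ ≈ -99.193496, π⊥ = -6-22·τ' ≈ -0.806504 ∉ [-0.8, -0.4) ⇒ out
candidate 7: (m,n)=(0,-1) → π∥ = 0-1·τ ≈ -4.236068, π⊥ = 0-1·τ' ≈ 0.236068 ∉ [-0.8, -0.4) ⇒ out

none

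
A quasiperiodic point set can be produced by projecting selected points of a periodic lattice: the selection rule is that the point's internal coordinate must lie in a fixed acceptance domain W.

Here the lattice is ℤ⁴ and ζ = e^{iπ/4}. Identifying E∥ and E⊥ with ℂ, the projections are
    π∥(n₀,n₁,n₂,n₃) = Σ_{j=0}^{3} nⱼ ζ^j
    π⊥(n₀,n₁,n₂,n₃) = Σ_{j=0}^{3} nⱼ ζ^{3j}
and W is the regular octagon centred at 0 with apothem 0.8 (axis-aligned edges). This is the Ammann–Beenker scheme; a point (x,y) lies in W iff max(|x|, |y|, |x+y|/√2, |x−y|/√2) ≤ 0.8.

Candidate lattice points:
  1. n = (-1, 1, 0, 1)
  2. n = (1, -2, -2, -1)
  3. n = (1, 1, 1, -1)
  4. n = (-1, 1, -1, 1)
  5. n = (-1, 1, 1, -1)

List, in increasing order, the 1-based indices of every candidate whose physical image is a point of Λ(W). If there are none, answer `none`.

Internal map: ζ^{3j} for j=0..3 gives (1,0), (−√2/2,√2/2), (0,−1), (√2/2,√2/2).
#1 (-1, 1, 0, 1): internal (-1.0000, 1.4142); octagon support 1.7071 vs apothem 0.8 → ∉ W
#2 (1, -2, -2, -1): internal (1.7071, -0.1213); octagon support 1.7071 vs apothem 0.8 → ∉ W
#3 (1, 1, 1, -1): internal (-0.4142, -1.0000); octagon support 1.0000 vs apothem 0.8 → ∉ W
#4 (-1, 1, -1, 1): internal (-1.0000, 2.4142); octagon support 2.4142 vs apothem 0.8 → ∉ W
#5 (-1, 1, 1, -1): internal (-2.4142, -1.0000); octagon support 2.4142 vs apothem 0.8 → ∉ W

none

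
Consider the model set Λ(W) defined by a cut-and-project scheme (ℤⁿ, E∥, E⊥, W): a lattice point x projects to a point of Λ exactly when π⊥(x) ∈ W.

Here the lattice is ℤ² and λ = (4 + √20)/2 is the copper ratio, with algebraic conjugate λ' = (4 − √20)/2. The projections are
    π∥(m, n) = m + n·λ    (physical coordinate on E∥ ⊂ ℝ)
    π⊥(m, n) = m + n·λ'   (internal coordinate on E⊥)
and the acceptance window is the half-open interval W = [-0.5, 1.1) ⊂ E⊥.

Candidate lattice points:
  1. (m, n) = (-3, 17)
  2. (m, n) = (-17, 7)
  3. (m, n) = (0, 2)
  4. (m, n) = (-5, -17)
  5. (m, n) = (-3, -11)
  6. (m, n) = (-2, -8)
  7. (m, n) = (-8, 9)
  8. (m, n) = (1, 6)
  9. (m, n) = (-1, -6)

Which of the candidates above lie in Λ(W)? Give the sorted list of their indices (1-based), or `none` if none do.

Numerically λ ≈ 4.2361 and λ' = −1/λ ≈ -0.2361.
#1 (-3,17): internal coord -3 + (17)·λ' = -7.0132; -7.0132 ∉ [-0.5, 1.1) → out
#2 (-17,7): internal coord -17 + (7)·λ' = -18.6525; -18.6525 ∉ [-0.5, 1.1) → out
#3 (0,2): internal coord 0 + (2)·λ' = -0.4721; -0.4721 ∈ [-0.5, 1.1) → IN Λ
#4 (-5,-17): internal coord -5 + (-17)·λ' = -0.9868; -0.9868 ∉ [-0.5, 1.1) → out
#5 (-3,-11): internal coord -3 + (-11)·λ' = -0.4033; -0.4033 ∈ [-0.5, 1.1) → IN Λ
#6 (-2,-8): internal coord -2 + (-8)·λ' = -0.1115; -0.1115 ∈ [-0.5, 1.1) → IN Λ
#7 (-8,9): internal coord -8 + (9)·λ' = -10.1246; -10.1246 ∉ [-0.5, 1.1) → out
#8 (1,6): internal coord 1 + (6)·λ' = -0.4164; -0.4164 ∈ [-0.5, 1.1) → IN Λ
#9 (-1,-6): internal coord -1 + (-6)·λ' = +0.4164; +0.4164 ∈ [-0.5, 1.1) → IN Λ

3, 5, 6, 8, 9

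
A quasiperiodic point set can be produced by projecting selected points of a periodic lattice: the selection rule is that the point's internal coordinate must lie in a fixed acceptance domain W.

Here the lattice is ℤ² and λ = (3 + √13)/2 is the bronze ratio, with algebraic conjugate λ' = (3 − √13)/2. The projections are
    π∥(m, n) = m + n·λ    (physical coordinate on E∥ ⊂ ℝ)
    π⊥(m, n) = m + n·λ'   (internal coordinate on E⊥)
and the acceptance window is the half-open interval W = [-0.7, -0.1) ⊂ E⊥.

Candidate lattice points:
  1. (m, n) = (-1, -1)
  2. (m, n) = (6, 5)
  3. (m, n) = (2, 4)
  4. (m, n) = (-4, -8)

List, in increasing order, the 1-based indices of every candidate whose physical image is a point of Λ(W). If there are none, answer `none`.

1

λ' = (3−√13)/2 ≈ -0.3028.
candidate 1: (m,n)=(-1,-1) → π∥ = -1-1·λ ≈ -4.3028, π⊥ = -1-1·λ' ≈ -0.6972 ∈ [-0.7, -0.1) ⇒ IN Λ
candidate 2: (m,n)=(6,5) → π∥ = 6+5·λ ≈ 22.5139, π⊥ = 6+5·λ' ≈ 4.4861 ∉ [-0.7, -0.1) ⇒ out
candidate 3: (m,n)=(2,4) → π∥ = 2+4·λ ≈ 15.2111, π⊥ = 2+4·λ' ≈ 0.7889 ∉ [-0.7, -0.1) ⇒ out
candidate 4: (m,n)=(-4,-8) → π∥ = -4-8·λ ≈ -30.4222, π⊥ = -4-8·λ' ≈ -1.5778 ∉ [-0.7, -0.1) ⇒ out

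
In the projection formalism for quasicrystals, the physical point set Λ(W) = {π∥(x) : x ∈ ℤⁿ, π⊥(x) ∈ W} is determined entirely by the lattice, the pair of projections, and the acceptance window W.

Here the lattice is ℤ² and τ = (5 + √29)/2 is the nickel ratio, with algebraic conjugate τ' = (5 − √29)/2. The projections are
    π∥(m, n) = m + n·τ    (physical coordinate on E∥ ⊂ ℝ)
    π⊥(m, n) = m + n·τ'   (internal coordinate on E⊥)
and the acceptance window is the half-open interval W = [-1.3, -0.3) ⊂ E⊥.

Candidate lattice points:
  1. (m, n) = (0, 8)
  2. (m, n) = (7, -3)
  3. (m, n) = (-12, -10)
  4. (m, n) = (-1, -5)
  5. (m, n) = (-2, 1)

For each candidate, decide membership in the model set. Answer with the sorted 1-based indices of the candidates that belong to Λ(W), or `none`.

none

Numerically τ ≈ 5.1926 and τ' = −1/τ ≈ -0.1926.
[1] lift (0,8): star map gives -1.5407; window check -1.3 ≤ -1.5407 < -0.3 is false → out
[2] lift (7,-3): star map gives 7.5777; window check -1.3 ≤ 7.5777 < -0.3 is false → out
[3] lift (-12,-10): star map gives -10.0742; window check -1.3 ≤ -10.0742 < -0.3 is false → out
[4] lift (-1,-5): star map gives -0.0371; window check -1.3 ≤ -0.0371 < -0.3 is false → out
[5] lift (-2,1): star map gives -2.1926; window check -1.3 ≤ -2.1926 < -0.3 is false → out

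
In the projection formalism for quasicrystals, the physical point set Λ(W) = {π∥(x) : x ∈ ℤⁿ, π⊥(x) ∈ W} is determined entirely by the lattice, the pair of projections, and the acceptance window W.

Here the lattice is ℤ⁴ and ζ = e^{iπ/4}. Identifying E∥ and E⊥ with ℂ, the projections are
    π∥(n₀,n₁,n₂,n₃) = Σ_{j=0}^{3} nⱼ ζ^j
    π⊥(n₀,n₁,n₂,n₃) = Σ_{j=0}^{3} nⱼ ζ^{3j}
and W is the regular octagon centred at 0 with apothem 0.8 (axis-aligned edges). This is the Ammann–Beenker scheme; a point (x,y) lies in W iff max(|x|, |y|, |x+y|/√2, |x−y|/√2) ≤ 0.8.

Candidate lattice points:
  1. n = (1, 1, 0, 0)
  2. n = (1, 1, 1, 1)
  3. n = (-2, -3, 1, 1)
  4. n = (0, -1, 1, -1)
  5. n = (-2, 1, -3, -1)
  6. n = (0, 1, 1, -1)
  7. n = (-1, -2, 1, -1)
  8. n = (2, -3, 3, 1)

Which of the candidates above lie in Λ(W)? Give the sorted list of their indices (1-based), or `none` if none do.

π⊥(n) = n₀ + n₁ζ³ + n₂ζ⁶ + n₃ζ⁹ where ζ = e^{iπ/4}.
#1 (1, 1, 0, 0): internal (0.29289, 0.70711); octagon support 0.70711 vs apothem 0.8 → ∈ W
#2 (1, 1, 1, 1): internal (1.00000, 0.41421); octagon support 1.00000 vs apothem 0.8 → ∉ W
#3 (-2, -3, 1, 1): internal (0.82843, -2.41421); octagon support 2.41421 vs apothem 0.8 → ∉ W
#4 (0, -1, 1, -1): internal (0.00000, -2.41421); octagon support 2.41421 vs apothem 0.8 → ∉ W
#5 (-2, 1, -3, -1): internal (-3.41421, 3.00000); octagon support 4.53553 vs apothem 0.8 → ∉ W
#6 (0, 1, 1, -1): internal (-1.41421, -1.00000); octagon support 1.70711 vs apothem 0.8 → ∉ W
#7 (-1, -2, 1, -1): internal (-0.29289, -3.12132); octagon support 3.12132 vs apothem 0.8 → ∉ W
#8 (2, -3, 3, 1): internal (4.82843, -4.41421); octagon support 6.53553 vs apothem 0.8 → ∉ W

1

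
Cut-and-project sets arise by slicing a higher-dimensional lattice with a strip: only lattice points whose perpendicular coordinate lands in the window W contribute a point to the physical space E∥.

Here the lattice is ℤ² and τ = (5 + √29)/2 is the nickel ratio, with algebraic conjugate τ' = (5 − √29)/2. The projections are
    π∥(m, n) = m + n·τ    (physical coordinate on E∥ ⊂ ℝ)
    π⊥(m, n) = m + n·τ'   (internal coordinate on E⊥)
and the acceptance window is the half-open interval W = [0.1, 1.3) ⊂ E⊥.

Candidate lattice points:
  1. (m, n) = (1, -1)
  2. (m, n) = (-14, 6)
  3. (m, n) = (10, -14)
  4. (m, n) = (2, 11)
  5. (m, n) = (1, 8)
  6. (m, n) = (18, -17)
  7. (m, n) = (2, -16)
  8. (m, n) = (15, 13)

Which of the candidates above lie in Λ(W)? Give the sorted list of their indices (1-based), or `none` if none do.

1

Compute τ' = (5−√29)/2 = -0.19258, so π⊥(m,n) = m -0.19258·n.
#1 (1,-1): internal coord 1 + (-1)·τ' = +1.19258; +1.19258 ∈ [0.1, 1.3) → IN Λ
#2 (-14,6): internal coord -14 + (6)·τ' = -15.15549; -15.15549 ∉ [0.1, 1.3) → out
#3 (10,-14): internal coord 10 + (-14)·τ' = +12.69615; +12.69615 ∉ [0.1, 1.3) → out
#4 (2,11): internal coord 2 + (11)·τ' = -0.11841; -0.11841 ∉ [0.1, 1.3) → out
#5 (1,8): internal coord 1 + (8)·τ' = -0.54066; -0.54066 ∉ [0.1, 1.3) → out
#6 (18,-17): internal coord 18 + (-17)·τ' = +21.27390; +21.27390 ∉ [0.1, 1.3) → out
#7 (2,-16): internal coord 2 + (-16)·τ' = +5.08132; +5.08132 ∉ [0.1, 1.3) → out
#8 (15,13): internal coord 15 + (13)·τ' = +12.49643; +12.49643 ∉ [0.1, 1.3) → out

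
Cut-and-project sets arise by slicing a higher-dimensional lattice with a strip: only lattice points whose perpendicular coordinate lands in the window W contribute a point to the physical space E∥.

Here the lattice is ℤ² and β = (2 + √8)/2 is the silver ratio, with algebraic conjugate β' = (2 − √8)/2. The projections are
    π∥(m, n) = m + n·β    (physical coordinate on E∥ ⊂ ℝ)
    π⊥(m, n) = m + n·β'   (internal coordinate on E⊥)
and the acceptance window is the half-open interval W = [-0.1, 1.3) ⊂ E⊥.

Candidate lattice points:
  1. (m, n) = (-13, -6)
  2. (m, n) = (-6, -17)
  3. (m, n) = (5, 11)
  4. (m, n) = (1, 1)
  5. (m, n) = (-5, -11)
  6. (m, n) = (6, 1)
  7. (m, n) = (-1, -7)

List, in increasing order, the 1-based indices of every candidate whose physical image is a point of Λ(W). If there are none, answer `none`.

2, 3, 4

Compute β' = (2−√8)/2 = -0.4142, so π⊥(m,n) = m -0.4142·n.
[1] lift (-13,-6): star map gives -10.5147; window check -0.1 ≤ -10.5147 < 1.3 is false → out
[2] lift (-6,-17): star map gives 1.0416; window check -0.1 ≤ 1.0416 < 1.3 is true → IN Λ
[3] lift (5,11): star map gives 0.4437; window check -0.1 ≤ 0.4437 < 1.3 is true → IN Λ
[4] lift (1,1): star map gives 0.5858; window check -0.1 ≤ 0.5858 < 1.3 is true → IN Λ
[5] lift (-5,-11): star map gives -0.4437; window check -0.1 ≤ -0.4437 < 1.3 is false → out
[6] lift (6,1): star map gives 5.5858; window check -0.1 ≤ 5.5858 < 1.3 is false → out
[7] lift (-1,-7): star map gives 1.8995; window check -0.1 ≤ 1.8995 < 1.3 is false → out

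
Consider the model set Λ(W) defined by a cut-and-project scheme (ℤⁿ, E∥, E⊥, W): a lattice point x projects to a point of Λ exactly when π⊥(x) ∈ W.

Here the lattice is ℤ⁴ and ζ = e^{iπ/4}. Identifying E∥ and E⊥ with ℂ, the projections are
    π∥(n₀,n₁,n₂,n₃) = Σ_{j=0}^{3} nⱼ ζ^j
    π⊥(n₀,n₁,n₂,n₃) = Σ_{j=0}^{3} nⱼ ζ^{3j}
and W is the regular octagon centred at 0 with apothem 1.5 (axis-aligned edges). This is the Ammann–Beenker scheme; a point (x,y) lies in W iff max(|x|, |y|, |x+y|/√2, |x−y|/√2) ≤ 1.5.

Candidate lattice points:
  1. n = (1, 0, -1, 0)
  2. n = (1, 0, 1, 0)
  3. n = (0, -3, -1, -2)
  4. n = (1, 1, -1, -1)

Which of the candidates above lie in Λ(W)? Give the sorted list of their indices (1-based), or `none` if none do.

1, 2, 4

Internal map: ζ^{3j} for j=0..3 gives (1,0), (−√2/2,√2/2), (0,−1), (√2/2,√2/2).
#1 (1, 0, -1, 0): internal (1.00000, 1.00000); octagon support 1.41421 vs apothem 1.5 → ∈ W
#2 (1, 0, 1, 0): internal (1.00000, -1.00000); octagon support 1.41421 vs apothem 1.5 → ∈ W
#3 (0, -3, -1, -2): internal (0.70711, -2.53553); octagon support 2.53553 vs apothem 1.5 → ∉ W
#4 (1, 1, -1, -1): internal (-0.41421, 1.00000); octagon support 1.00000 vs apothem 1.5 → ∈ W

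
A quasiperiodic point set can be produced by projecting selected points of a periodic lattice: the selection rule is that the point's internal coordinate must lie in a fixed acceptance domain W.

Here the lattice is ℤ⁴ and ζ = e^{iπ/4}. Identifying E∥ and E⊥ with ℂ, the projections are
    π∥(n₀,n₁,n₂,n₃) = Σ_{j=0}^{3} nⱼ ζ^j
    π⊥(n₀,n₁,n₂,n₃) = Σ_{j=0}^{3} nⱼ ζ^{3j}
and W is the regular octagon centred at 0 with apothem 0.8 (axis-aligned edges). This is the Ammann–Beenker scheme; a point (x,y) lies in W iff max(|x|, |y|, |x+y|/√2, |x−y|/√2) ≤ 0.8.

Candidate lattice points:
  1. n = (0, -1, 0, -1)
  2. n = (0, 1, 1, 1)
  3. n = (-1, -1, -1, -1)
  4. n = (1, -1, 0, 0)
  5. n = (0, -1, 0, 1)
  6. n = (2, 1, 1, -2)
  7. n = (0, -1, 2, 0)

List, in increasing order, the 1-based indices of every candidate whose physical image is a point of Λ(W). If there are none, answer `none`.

2

With ζ = e^{iπ/4} the internal vectors are ζ^0,ζ^3,ζ^6,ζ^9.
candidate 1: n = (0, -1, 0, -1) → π⊥ ≈ (+0.0000, -1.4142); max(|x|,|y|,|x±y|/√2) = 1.4142 > 0.8 ⇒ ∉ W
candidate 2: n = (0, 1, 1, 1) → π⊥ ≈ (+0.0000, +0.4142); max(|x|,|y|,|x±y|/√2) = 0.4142 ≤ 0.8 ⇒ ∈ W
candidate 3: n = (-1, -1, -1, -1) → π⊥ ≈ (-1.0000, -0.4142); max(|x|,|y|,|x±y|/√2) = 1.0000 > 0.8 ⇒ ∉ W
candidate 4: n = (1, -1, 0, 0) → π⊥ ≈ (+1.7071, -0.7071); max(|x|,|y|,|x±y|/√2) = 1.7071 > 0.8 ⇒ ∉ W
candidate 5: n = (0, -1, 0, 1) → π⊥ ≈ (+1.4142, +0.0000); max(|x|,|y|,|x±y|/√2) = 1.4142 > 0.8 ⇒ ∉ W
candidate 6: n = (2, 1, 1, -2) → π⊥ ≈ (-0.1213, -1.7071); max(|x|,|y|,|x±y|/√2) = 1.7071 > 0.8 ⇒ ∉ W
candidate 7: n = (0, -1, 2, 0) → π⊥ ≈ (+0.7071, -2.7071); max(|x|,|y|,|x±y|/√2) = 2.7071 > 0.8 ⇒ ∉ W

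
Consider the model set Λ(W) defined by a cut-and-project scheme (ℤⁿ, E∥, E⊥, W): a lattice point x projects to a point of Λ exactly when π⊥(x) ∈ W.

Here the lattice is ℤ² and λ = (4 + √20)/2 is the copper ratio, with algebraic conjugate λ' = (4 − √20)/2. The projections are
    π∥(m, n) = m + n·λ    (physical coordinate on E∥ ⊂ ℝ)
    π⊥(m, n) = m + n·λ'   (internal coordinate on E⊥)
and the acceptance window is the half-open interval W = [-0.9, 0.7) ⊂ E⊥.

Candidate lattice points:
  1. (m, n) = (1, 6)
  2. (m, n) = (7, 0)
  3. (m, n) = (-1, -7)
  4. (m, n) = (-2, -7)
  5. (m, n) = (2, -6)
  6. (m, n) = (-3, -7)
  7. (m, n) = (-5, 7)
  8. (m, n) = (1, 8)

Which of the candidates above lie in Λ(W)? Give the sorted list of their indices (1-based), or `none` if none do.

λ' = (4−√20)/2 ≈ -0.23607.
#1 (1,6): internal coord 1 + (6)·λ' = -0.41641; -0.41641 ∈ [-0.9, 0.7) → IN Λ
#2 (7,0): internal coord 7 + (0)·λ' = +7.00000; +7.00000 ∉ [-0.9, 0.7) → out
#3 (-1,-7): internal coord -1 + (-7)·λ' = +0.65248; +0.65248 ∈ [-0.9, 0.7) → IN Λ
#4 (-2,-7): internal coord -2 + (-7)·λ' = -0.34752; -0.34752 ∈ [-0.9, 0.7) → IN Λ
#5 (2,-6): internal coord 2 + (-6)·λ' = +3.41641; +3.41641 ∉ [-0.9, 0.7) → out
#6 (-3,-7): internal coord -3 + (-7)·λ' = -1.34752; -1.34752 ∉ [-0.9, 0.7) → out
#7 (-5,7): internal coord -5 + (7)·λ' = -6.65248; -6.65248 ∉ [-0.9, 0.7) → out
#8 (1,8): internal coord 1 + (8)·λ' = -0.88854; -0.88854 ∈ [-0.9, 0.7) → IN Λ

1, 3, 4, 8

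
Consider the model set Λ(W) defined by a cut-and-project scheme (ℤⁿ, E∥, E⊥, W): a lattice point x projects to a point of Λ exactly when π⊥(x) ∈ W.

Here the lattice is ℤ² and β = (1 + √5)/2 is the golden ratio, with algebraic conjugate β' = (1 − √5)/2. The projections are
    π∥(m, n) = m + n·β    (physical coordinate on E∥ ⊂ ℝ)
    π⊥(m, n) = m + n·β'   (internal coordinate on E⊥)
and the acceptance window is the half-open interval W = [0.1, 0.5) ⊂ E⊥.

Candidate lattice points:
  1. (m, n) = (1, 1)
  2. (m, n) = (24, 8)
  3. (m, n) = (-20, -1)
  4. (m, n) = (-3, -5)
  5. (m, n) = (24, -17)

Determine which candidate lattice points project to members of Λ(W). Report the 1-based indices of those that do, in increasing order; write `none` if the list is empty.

1

Numerically β ≈ 1.61803 and β' = −1/β ≈ -0.61803.
candidate 1: (m,n)=(1,1) → π∥ = 1+1·β ≈ 2.61803, π⊥ = 1+1·β' ≈ 0.38197 ∈ [0.1, 0.5) ⇒ IN Λ
candidate 2: (m,n)=(24,8) → π∥ = 24+8·β ≈ 36.94427, π⊥ = 24+8·β' ≈ 19.05573 ∉ [0.1, 0.5) ⇒ out
candidate 3: (m,n)=(-20,-1) → π∥ = -20-1·β ≈ -21.61803, π⊥ = -20-1·β' ≈ -19.38197 ∉ [0.1, 0.5) ⇒ out
candidate 4: (m,n)=(-3,-5) → π∥ = -3-5·β ≈ -11.09017, π⊥ = -3-5·β' ≈ 0.09017 ∉ [0.1, 0.5) ⇒ out
candidate 5: (m,n)=(24,-17) → π∥ = 24-17·β ≈ -3.50658, π⊥ = 24-17·β' ≈ 34.50658 ∉ [0.1, 0.5) ⇒ out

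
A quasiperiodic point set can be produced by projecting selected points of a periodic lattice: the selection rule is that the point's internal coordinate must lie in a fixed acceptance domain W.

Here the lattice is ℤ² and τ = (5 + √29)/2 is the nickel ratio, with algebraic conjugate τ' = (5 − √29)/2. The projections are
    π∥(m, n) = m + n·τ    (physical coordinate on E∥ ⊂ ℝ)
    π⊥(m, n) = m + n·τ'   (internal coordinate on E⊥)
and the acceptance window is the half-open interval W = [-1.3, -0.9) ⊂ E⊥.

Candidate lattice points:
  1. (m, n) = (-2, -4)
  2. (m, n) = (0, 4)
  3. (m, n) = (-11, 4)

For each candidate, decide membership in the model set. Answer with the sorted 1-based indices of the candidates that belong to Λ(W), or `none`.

τ' = (5−√29)/2 ≈ -0.1926.
[1] lift (-2,-4): star map gives -1.2297; window check -1.3 ≤ -1.2297 < -0.9 is true → IN Λ
[2] lift (0,4): star map gives -0.7703; window check -1.3 ≤ -0.7703 < -0.9 is false → out
[3] lift (-11,4): star map gives -11.7703; window check -1.3 ≤ -11.7703 < -0.9 is false → out

1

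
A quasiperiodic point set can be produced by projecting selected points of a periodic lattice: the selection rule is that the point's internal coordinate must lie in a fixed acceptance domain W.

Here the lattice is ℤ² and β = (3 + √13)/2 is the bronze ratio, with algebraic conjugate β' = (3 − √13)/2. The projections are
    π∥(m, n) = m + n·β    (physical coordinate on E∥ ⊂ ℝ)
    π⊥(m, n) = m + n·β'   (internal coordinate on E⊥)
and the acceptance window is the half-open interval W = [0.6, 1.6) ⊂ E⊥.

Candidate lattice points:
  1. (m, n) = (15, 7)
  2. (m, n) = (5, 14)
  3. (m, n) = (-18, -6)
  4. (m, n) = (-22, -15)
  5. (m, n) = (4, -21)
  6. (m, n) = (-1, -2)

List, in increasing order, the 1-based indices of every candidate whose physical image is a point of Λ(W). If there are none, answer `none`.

Compute β' = (3−√13)/2 = -0.302776, so π⊥(m,n) = m -0.302776·n.
#1 (15,7): internal coord 15 + (7)·β' = +12.880571; +12.880571 ∉ [0.6, 1.6) → out
#2 (5,14): internal coord 5 + (14)·β' = +0.761141; +0.761141 ∈ [0.6, 1.6) → IN Λ
#3 (-18,-6): internal coord -18 + (-6)·β' = -16.183346; -16.183346 ∉ [0.6, 1.6) → out
#4 (-22,-15): internal coord -22 + (-15)·β' = -17.458365; -17.458365 ∉ [0.6, 1.6) → out
#5 (4,-21): internal coord 4 + (-21)·β' = +10.358288; +10.358288 ∉ [0.6, 1.6) → out
#6 (-1,-2): internal coord -1 + (-2)·β' = -0.394449; -0.394449 ∉ [0.6, 1.6) → out

2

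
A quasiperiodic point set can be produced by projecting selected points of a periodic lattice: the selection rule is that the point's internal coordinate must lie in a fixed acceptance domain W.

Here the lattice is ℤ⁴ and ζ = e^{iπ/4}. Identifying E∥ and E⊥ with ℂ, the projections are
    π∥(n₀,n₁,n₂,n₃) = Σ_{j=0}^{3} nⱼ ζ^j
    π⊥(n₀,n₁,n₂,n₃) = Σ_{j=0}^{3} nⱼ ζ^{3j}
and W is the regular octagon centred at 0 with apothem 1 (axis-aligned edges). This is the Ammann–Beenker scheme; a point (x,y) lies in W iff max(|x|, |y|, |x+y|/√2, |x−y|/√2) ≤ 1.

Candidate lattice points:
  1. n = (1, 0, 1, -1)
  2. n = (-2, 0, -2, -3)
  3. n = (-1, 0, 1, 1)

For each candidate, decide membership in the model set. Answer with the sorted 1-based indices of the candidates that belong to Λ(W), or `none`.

π⊥(n) = n₀ + n₁ζ³ + n₂ζ⁶ + n₃ζ⁹ where ζ = e^{iπ/4}.
#1 (1, 0, 1, -1): internal (0.292893, -1.707107); octagon support 1.707107 vs apothem 1 → ∉ W
#2 (-2, 0, -2, -3): internal (-4.121320, -0.121320); octagon support 4.121320 vs apothem 1 → ∉ W
#3 (-1, 0, 1, 1): internal (-0.292893, -0.292893); octagon support 0.414214 vs apothem 1 → ∈ W

3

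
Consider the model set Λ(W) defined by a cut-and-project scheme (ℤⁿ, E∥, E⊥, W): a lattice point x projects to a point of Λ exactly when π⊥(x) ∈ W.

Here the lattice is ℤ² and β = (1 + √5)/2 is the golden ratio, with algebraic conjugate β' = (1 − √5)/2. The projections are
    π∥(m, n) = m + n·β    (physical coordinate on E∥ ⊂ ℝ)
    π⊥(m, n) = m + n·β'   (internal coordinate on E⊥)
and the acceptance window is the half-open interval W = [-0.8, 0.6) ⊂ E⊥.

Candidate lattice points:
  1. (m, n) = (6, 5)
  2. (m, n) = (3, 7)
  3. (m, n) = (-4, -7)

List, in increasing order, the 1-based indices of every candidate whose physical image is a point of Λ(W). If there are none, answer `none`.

3

β' = (1−√5)/2 ≈ -0.61803.
#1 (6,5): internal coord 6 + (5)·β' = +2.90983; +2.90983 ∉ [-0.8, 0.6) → out
#2 (3,7): internal coord 3 + (7)·β' = -1.32624; -1.32624 ∉ [-0.8, 0.6) → out
#3 (-4,-7): internal coord -4 + (-7)·β' = +0.32624; +0.32624 ∈ [-0.8, 0.6) → IN Λ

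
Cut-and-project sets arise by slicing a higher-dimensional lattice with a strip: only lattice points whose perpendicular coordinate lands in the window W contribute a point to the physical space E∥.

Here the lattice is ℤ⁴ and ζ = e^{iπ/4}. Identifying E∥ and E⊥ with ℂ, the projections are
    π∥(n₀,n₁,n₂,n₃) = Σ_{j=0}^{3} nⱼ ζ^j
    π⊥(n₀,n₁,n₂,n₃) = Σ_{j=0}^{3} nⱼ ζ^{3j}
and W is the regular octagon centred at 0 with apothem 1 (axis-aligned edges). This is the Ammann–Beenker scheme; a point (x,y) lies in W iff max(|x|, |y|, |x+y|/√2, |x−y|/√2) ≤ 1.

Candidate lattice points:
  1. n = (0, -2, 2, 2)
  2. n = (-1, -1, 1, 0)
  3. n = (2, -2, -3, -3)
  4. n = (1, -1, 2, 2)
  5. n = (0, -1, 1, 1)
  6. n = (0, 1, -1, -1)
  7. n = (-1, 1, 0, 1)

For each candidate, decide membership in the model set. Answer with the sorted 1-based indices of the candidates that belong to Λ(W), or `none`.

none

π⊥(n) = n₀ + n₁ζ³ + n₂ζ⁶ + n₃ζ⁹ where ζ = e^{iπ/4}.
candidate 1: n = (0, -2, 2, 2) → π⊥ ≈ (+2.828427, -2.000000); max(|x|,|y|,|x±y|/√2) = 3.414214 > 1 ⇒ ∉ W
candidate 2: n = (-1, -1, 1, 0) → π⊥ ≈ (-0.292893, -1.707107); max(|x|,|y|,|x±y|/√2) = 1.707107 > 1 ⇒ ∉ W
candidate 3: n = (2, -2, -3, -3) → π⊥ ≈ (+1.292893, -0.535534); max(|x|,|y|,|x±y|/√2) = 1.292893 > 1 ⇒ ∉ W
candidate 4: n = (1, -1, 2, 2) → π⊥ ≈ (+3.121320, -1.292893); max(|x|,|y|,|x±y|/√2) = 3.121320 > 1 ⇒ ∉ W
candidate 5: n = (0, -1, 1, 1) → π⊥ ≈ (+1.414214, -1.000000); max(|x|,|y|,|x±y|/√2) = 1.707107 > 1 ⇒ ∉ W
candidate 6: n = (0, 1, -1, -1) → π⊥ ≈ (-1.414214, +1.000000); max(|x|,|y|,|x±y|/√2) = 1.707107 > 1 ⇒ ∉ W
candidate 7: n = (-1, 1, 0, 1) → π⊥ ≈ (-1.000000, +1.414214); max(|x|,|y|,|x±y|/√2) = 1.707107 > 1 ⇒ ∉ W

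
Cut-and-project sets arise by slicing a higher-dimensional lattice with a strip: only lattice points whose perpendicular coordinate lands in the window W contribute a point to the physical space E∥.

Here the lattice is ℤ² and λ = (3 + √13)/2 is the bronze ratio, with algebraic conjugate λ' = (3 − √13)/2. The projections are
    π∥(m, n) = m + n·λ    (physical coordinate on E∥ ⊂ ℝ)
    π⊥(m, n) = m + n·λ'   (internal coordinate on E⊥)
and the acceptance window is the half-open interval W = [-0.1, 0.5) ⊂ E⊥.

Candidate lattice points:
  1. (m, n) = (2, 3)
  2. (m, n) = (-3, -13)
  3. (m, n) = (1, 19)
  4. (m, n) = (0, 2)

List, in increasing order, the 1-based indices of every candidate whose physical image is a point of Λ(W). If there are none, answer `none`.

none

λ' = (3−√13)/2 ≈ -0.30278.
[1] lift (2,3): star map gives 1.09167; window check -0.1 ≤ 1.09167 < 0.5 is false → out
[2] lift (-3,-13): star map gives 0.93608; window check -0.1 ≤ 0.93608 < 0.5 is false → out
[3] lift (1,19): star map gives -4.75274; window check -0.1 ≤ -4.75274 < 0.5 is false → out
[4] lift (0,2): star map gives -0.60555; window check -0.1 ≤ -0.60555 < 0.5 is false → out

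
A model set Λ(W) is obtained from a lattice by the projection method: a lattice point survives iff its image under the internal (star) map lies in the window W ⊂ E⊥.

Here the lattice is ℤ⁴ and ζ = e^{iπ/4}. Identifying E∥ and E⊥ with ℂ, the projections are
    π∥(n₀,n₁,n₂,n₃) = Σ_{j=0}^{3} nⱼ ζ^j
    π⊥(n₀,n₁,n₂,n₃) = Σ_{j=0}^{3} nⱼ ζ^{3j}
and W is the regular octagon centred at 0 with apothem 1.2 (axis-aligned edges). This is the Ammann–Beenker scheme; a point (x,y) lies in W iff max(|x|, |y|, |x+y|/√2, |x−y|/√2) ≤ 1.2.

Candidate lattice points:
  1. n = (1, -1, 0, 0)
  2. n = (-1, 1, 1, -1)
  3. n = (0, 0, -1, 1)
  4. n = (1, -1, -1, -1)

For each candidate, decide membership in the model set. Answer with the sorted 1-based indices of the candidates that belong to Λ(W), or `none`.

4

With ζ = e^{iπ/4} the internal vectors are ζ^0,ζ^3,ζ^6,ζ^9.
candidate 1: n = (1, -1, 0, 0) → π⊥ ≈ (+1.70711, -0.70711); max(|x|,|y|,|x±y|/√2) = 1.70711 > 1.2 ⇒ ∉ W
candidate 2: n = (-1, 1, 1, -1) → π⊥ ≈ (-2.41421, -1.00000); max(|x|,|y|,|x±y|/√2) = 2.41421 > 1.2 ⇒ ∉ W
candidate 3: n = (0, 0, -1, 1) → π⊥ ≈ (+0.70711, +1.70711); max(|x|,|y|,|x±y|/√2) = 1.70711 > 1.2 ⇒ ∉ W
candidate 4: n = (1, -1, -1, -1) → π⊥ ≈ (+1.00000, -0.41421); max(|x|,|y|,|x±y|/√2) = 1.00000 ≤ 1.2 ⇒ ∈ W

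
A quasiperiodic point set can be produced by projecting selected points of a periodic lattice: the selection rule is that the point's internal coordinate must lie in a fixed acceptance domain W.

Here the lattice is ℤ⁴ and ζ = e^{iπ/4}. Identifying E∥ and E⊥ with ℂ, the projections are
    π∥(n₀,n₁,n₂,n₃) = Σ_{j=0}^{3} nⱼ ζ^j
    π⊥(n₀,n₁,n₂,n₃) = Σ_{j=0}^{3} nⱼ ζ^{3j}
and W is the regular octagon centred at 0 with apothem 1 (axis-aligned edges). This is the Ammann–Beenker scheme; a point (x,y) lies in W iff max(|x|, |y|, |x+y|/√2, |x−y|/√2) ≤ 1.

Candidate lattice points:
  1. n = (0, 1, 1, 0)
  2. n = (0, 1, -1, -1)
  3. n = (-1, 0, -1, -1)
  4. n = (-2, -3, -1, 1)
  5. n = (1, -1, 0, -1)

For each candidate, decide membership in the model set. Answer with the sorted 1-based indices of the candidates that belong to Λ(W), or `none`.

With ζ = e^{iπ/4} the internal vectors are ζ^0,ζ^3,ζ^6,ζ^9.
candidate 1: n = (0, 1, 1, 0) → π⊥ ≈ (-0.7071, -0.2929); max(|x|,|y|,|x±y|/√2) = 0.7071 ≤ 1 ⇒ ∈ W
candidate 2: n = (0, 1, -1, -1) → π⊥ ≈ (-1.4142, +1.0000); max(|x|,|y|,|x±y|/√2) = 1.7071 > 1 ⇒ ∉ W
candidate 3: n = (-1, 0, -1, -1) → π⊥ ≈ (-1.7071, +0.2929); max(|x|,|y|,|x±y|/√2) = 1.7071 > 1 ⇒ ∉ W
candidate 4: n = (-2, -3, -1, 1) → π⊥ ≈ (+0.8284, -0.4142); max(|x|,|y|,|x±y|/√2) = 0.8787 ≤ 1 ⇒ ∈ W
candidate 5: n = (1, -1, 0, -1) → π⊥ ≈ (+1.0000, -1.4142); max(|x|,|y|,|x±y|/√2) = 1.7071 > 1 ⇒ ∉ W

1, 4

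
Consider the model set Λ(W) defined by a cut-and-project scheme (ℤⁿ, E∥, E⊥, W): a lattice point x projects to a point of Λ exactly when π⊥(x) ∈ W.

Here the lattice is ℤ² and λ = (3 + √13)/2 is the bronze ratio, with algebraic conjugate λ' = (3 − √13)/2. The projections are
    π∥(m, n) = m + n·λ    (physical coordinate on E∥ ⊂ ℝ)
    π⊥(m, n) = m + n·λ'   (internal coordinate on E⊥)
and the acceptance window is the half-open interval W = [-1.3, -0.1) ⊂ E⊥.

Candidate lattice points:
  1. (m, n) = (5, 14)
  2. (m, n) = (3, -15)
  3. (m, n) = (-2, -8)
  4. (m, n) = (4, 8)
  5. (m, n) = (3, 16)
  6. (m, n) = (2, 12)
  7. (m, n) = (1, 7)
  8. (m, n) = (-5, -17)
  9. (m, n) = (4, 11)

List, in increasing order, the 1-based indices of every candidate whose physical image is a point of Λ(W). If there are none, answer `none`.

Numerically λ ≈ 3.30278 and λ' = −1/λ ≈ -0.30278.
#1 (5,14): internal coord 5 + (14)·λ' = +0.76114; +0.76114 ∉ [-1.3, -0.1) → out
#2 (3,-15): internal coord 3 + (-15)·λ' = +7.54163; +7.54163 ∉ [-1.3, -0.1) → out
#3 (-2,-8): internal coord -2 + (-8)·λ' = +0.42221; +0.42221 ∉ [-1.3, -0.1) → out
#4 (4,8): internal coord 4 + (8)·λ' = +1.57779; +1.57779 ∉ [-1.3, -0.1) → out
#5 (3,16): internal coord 3 + (16)·λ' = -1.84441; -1.84441 ∉ [-1.3, -0.1) → out
#6 (2,12): internal coord 2 + (12)·λ' = -1.63331; -1.63331 ∉ [-1.3, -0.1) → out
#7 (1,7): internal coord 1 + (7)·λ' = -1.11943; -1.11943 ∈ [-1.3, -0.1) → IN Λ
#8 (-5,-17): internal coord -5 + (-17)·λ' = +0.14719; +0.14719 ∉ [-1.3, -0.1) → out
#9 (4,11): internal coord 4 + (11)·λ' = +0.66947; +0.66947 ∉ [-1.3, -0.1) → out

7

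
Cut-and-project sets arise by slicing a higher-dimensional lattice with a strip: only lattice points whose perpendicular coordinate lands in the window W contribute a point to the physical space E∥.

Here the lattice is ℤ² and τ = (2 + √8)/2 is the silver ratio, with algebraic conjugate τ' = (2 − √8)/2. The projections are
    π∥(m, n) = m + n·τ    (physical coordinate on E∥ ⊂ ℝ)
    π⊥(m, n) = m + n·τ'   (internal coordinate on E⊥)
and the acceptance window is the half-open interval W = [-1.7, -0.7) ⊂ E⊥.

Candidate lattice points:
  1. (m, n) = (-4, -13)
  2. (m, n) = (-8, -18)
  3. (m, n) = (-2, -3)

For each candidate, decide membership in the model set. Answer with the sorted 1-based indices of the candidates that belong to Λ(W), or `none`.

Compute τ' = (2−√8)/2 = -0.41421, so π⊥(m,n) = m -0.41421·n.
[1] lift (-4,-13): star map gives 1.38478; window check -1.7 ≤ 1.38478 < -0.7 is false → out
[2] lift (-8,-18): star map gives -0.54416; window check -1.7 ≤ -0.54416 < -0.7 is false → out
[3] lift (-2,-3): star map gives -0.75736; window check -1.7 ≤ -0.75736 < -0.7 is true → IN Λ

3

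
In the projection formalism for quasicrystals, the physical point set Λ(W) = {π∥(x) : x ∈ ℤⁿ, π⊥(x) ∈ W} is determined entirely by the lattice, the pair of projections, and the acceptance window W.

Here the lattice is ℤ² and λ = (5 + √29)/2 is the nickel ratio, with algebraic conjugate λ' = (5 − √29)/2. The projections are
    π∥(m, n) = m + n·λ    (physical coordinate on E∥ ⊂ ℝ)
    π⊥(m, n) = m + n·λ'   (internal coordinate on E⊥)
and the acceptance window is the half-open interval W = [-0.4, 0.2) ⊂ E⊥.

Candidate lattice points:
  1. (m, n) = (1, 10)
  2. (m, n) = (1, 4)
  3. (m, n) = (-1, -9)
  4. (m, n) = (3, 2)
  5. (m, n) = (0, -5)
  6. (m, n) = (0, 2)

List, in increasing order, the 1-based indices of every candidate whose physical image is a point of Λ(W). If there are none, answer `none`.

Numerically λ ≈ 5.19258 and λ' = −1/λ ≈ -0.19258.
candidate 1: (m,n)=(1,10) → π∥ = 1+10·λ ≈ 52.92582, π⊥ = 1+10·λ' ≈ -0.92582 ∉ [-0.4, 0.2) ⇒ out
candidate 2: (m,n)=(1,4) → π∥ = 1+4·λ ≈ 21.77033, π⊥ = 1+4·λ' ≈ 0.22967 ∉ [-0.4, 0.2) ⇒ out
candidate 3: (m,n)=(-1,-9) → π∥ = -1-9·λ ≈ -47.73324, π⊥ = -1-9·λ' ≈ 0.73324 ∉ [-0.4, 0.2) ⇒ out
candidate 4: (m,n)=(3,2) → π∥ = 3+2·λ ≈ 13.38516, π⊥ = 3+2·λ' ≈ 2.61484 ∉ [-0.4, 0.2) ⇒ out
candidate 5: (m,n)=(0,-5) → π∥ = 0-5·λ ≈ -25.96291, π⊥ = 0-5·λ' ≈ 0.96291 ∉ [-0.4, 0.2) ⇒ out
candidate 6: (m,n)=(0,2) → π∥ = 0+2·λ ≈ 10.38516, π⊥ = 0+2·λ' ≈ -0.38516 ∈ [-0.4, 0.2) ⇒ IN Λ

6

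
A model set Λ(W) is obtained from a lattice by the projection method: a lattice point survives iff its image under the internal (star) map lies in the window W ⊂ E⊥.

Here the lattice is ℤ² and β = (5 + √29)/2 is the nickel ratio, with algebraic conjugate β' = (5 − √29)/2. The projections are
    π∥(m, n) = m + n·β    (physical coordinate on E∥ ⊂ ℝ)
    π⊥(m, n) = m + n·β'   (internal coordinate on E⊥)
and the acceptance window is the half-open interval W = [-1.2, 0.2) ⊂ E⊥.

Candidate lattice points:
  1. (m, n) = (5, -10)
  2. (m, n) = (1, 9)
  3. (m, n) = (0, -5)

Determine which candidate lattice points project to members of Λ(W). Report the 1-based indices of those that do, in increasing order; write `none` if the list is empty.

2

Numerically β ≈ 5.192582 and β' = −1/β ≈ -0.192582.
candidate 1: (m,n)=(5,-10) → π∥ = 5-10·β ≈ -46.925824, π⊥ = 5-10·β' ≈ 6.925824 ∉ [-1.2, 0.2) ⇒ out
candidate 2: (m,n)=(1,9) → π∥ = 1+9·β ≈ 47.733242, π⊥ = 1+9·β' ≈ -0.733242 ∈ [-1.2, 0.2) ⇒ IN Λ
candidate 3: (m,n)=(0,-5) → π∥ = 0-5·β ≈ -25.962912, π⊥ = 0-5·β' ≈ 0.962912 ∉ [-1.2, 0.2) ⇒ out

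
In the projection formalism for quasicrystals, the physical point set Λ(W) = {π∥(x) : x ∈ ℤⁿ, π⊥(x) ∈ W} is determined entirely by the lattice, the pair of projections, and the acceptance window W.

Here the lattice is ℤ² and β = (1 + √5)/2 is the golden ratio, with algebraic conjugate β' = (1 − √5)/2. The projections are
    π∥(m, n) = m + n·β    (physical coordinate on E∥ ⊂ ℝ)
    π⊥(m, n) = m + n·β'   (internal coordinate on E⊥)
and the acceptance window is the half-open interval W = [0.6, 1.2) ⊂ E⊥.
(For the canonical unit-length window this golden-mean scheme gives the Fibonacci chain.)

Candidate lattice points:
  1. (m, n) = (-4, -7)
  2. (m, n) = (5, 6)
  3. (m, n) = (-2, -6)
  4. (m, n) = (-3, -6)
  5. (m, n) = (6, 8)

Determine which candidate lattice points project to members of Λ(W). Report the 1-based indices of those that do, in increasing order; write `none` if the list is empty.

β' = (1−√5)/2 ≈ -0.618034.
#1 (-4,-7): internal coord -4 + (-7)·β' = +0.326238; +0.326238 ∉ [0.6, 1.2) → out
#2 (5,6): internal coord 5 + (6)·β' = +1.291796; +1.291796 ∉ [0.6, 1.2) → out
#3 (-2,-6): internal coord -2 + (-6)·β' = +1.708204; +1.708204 ∉ [0.6, 1.2) → out
#4 (-3,-6): internal coord -3 + (-6)·β' = +0.708204; +0.708204 ∈ [0.6, 1.2) → IN Λ
#5 (6,8): internal coord 6 + (8)·β' = +1.055728; +1.055728 ∈ [0.6, 1.2) → IN Λ

4, 5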